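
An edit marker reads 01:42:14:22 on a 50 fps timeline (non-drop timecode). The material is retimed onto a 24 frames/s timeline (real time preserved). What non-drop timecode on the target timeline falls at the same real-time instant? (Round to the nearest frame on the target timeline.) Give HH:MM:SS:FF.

Source frame index: (1×3600 + 42×60 + 14) × 50 + 22 = 306722.
Real time: 306722 / (50) = 153361/25 s.
Target frame: (153361/25) × (24) = 3680664/25 ≈ 147226.560 → 147227.
At 24 labels/s: frame 147227 → 01:42:14:11.

01:42:14:11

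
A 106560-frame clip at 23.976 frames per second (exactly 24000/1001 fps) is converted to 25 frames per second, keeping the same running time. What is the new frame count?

Target frames = source frames × (target rate / source rate) = 106560 × (25)/(24000/1001) = 106560 × 1001/960 = 111111.

111111 frames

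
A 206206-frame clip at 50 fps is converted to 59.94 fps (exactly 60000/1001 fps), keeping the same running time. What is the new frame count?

247200 frames

Target frames = source frames × (target rate / source rate) = 206206 × (60000/1001)/(50) = 206206 × 1200/1001 = 247200.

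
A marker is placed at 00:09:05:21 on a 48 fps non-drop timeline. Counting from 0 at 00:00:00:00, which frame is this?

Total seconds to the label: (0 × 3600 + 9 × 60 + 5) = 545.
Frame index = 545 × 48 + 21 = 26181.

frame 26181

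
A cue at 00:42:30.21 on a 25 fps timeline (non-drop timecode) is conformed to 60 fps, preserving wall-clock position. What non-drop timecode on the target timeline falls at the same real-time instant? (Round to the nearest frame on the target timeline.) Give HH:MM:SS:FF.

00:42:30:50

Source frame index: (0×3600 + 42×60 + 30) × 25 + 21 = 63771.
Real time: 63771 / (25) = 63771/25 s.
Target frame: (63771/25) × (60) = 765252/5 ≈ 153050.400 → 153050.
At 60 labels/s: frame 153050 → 00:42:30:50.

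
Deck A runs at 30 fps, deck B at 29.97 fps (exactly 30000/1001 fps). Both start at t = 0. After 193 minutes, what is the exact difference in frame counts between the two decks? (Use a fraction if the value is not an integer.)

347400/1001 frames

193 min = 11580 s.
A emits 30 × 11580 = 347400 frames; B emits 30000/1001 × 11580 = 347400000/1001.
Difference = 347400/1001 frames (≈ 347.0529); B is behind A.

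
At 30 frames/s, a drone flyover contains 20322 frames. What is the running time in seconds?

677.4 seconds

Running time = 20322 / (30) = 677.4 s.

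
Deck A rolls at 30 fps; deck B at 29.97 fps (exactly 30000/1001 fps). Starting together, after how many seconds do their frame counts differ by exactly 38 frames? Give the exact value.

The gap grows by |30000/1001 − 30| = 30/1001 frames per second.
Time for a 38-frame gap: 38 ÷ (30/1001) = 19019/15 s.

19019/15 seconds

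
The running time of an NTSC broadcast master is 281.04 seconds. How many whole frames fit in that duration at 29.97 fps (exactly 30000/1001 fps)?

Frames = 281.04 × 30000/1001 = 8431200/1001 ≈ 8422.7772.
Complete frames: 8422.

8422 frames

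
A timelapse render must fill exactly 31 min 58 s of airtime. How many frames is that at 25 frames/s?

31 min 58 s = 1918 s.
Frames = 1918 × 25 = 47950.

47950 frames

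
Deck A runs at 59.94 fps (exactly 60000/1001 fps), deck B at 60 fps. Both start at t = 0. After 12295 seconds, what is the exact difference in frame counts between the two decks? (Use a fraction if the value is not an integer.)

737700/1001 frames

A emits 60000/1001 × 12295 = 737700000/1001 frames; B emits 60 × 12295 = 737700.
Difference = 737700/1001 frames (≈ 736.9630); B is ahead of A.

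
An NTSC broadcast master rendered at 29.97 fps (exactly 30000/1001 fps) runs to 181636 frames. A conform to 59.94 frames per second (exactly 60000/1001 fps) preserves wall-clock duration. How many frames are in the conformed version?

363272 frames

Frames at target rate = 181636 × (60000/1001) / (30000/1001) = 363272.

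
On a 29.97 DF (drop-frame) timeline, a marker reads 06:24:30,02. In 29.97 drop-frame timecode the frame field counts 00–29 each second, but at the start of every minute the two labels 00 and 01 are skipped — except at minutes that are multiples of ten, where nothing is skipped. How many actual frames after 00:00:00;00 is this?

691410

As if non-drop at 30 labels/s: (6 × 3600 + 24 × 60 + 30) × 30 + 2 = 692102.
Minute boundaries passed: 384; those not divisible by 10: 384 − 38 = 346; dropped labels = 2 × 346 = 692.
Actual frame index = 692102 − 692 = 691410.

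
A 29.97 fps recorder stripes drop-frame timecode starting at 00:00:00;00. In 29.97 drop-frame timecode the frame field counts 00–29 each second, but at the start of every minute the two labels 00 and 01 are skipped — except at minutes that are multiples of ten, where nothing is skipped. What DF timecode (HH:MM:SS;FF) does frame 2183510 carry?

20:14:16;16

Each 10-minute DF block holds 10 × 60 × 30 − 9 × 2 = 17982 frames. 2183510 ÷ 17982 → 121 full blocks, remainder 7688.
Within the partial block the first minute is 1800 frames and each further minute 1798, so 4 further minute boundaries passed. Total skipped labels = 18 × 121 + 2 × 4 = 2186.
Non-drop label index = 2183510 + 2186 = 2185696; at 30 labels/s that is 20:14:16:16, i.e. DF 20:14:16;16.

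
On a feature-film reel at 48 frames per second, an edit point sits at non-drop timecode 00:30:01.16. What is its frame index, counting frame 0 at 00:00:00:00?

86464

Total seconds to the label: (0 × 3600 + 30 × 60 + 1) = 1801.
Frame index = 1801 × 48 + 16 = 86464.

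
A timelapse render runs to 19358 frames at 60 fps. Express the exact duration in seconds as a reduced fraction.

9679/30 seconds

Running time = 19358 ÷ (60) = 19358 × 1/60 = 9679/30 s.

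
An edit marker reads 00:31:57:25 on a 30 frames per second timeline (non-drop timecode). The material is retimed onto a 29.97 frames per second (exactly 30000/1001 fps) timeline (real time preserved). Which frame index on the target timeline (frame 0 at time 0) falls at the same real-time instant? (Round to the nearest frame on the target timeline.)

frame 57478

Source frame index: (0×3600 + 31×60 + 57) × 30 + 25 = 57535.
Real time: 57535 / (30) = 11507/6 s.
Target frame: (11507/6) × (30000/1001) = 57535000/1001 ≈ 57477.522 → 57478.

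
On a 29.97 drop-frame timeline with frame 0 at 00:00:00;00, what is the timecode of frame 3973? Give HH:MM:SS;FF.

Each 10-minute DF block holds 10 × 60 × 30 − 9 × 2 = 17982 frames. 3973 ÷ 17982 → 0 full blocks, remainder 3973.
Within the partial block the first minute is 1800 frames and each further minute 1798, so 2 further minute boundaries passed. Total skipped labels = 18 × 0 + 2 × 2 = 4.
Non-drop label index = 3973 + 4 = 3977; at 30 labels/s that is 00:02:12:17, i.e. DF 00:02:12;17.

00:02:12;17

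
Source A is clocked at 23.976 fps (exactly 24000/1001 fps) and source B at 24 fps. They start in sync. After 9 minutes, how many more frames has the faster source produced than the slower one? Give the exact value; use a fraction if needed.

9 min = 540 s.
A emits 24000/1001 × 540 = 12960000/1001 frames; B emits 24 × 540 = 12960.
Difference = 12960/1001 frames (≈ 12.9471); B is ahead of A.

12960/1001 frames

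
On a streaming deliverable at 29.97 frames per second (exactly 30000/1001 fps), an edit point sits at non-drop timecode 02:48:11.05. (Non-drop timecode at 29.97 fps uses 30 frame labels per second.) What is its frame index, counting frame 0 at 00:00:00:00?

frame 302735

Total seconds to the label: (2 × 3600 + 48 × 60 + 11) = 10091.
Frame index = 10091 × 30 + 5 = 302735.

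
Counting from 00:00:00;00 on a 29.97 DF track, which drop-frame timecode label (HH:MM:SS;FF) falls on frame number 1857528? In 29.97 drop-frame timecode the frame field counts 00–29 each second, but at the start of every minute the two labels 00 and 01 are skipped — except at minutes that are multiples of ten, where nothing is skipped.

Each 10-minute DF block holds 10 × 60 × 30 − 9 × 2 = 17982 frames. 1857528 ÷ 17982 → 103 full blocks, remainder 5382.
Within the partial block the first minute is 1800 frames and each further minute 1798, so 2 further minute boundaries passed. Total skipped labels = 18 × 103 + 2 × 2 = 1858.
Non-drop label index = 1857528 + 1858 = 1859386; at 30 labels/s that is 17:12:59:16, i.e. DF 17:12:59;16.

17:12:59;16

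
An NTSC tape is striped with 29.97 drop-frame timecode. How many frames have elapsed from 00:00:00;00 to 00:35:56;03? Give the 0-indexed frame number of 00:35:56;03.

64619

As if non-drop at 30 labels/s: (0 × 3600 + 35 × 60 + 56) × 30 + 3 = 64683.
Minute boundaries passed: 35; those not divisible by 10: 35 − 3 = 32; dropped labels = 2 × 32 = 64.
Actual frame index = 64683 − 64 = 64619.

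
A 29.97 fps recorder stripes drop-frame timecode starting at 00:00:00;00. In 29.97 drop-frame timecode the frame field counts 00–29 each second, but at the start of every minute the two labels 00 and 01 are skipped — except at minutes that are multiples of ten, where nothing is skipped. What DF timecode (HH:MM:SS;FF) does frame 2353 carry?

Each 10-minute DF block holds 10 × 60 × 30 − 9 × 2 = 17982 frames. 2353 ÷ 17982 → 0 full blocks, remainder 2353.
Within the partial block the first minute is 1800 frames and each further minute 1798, so 1 further minute boundary passed. Total skipped labels = 18 × 0 + 2 × 1 = 2.
Non-drop label index = 2353 + 2 = 2355; at 30 labels/s that is 00:01:18:15, i.e. DF 00:01:18;15.

00:01:18;15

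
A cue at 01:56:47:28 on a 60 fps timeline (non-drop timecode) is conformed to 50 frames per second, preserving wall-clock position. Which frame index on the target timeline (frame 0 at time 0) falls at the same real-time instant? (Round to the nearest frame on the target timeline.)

frame 350373

Source frame index: (1×3600 + 56×60 + 47) × 60 + 28 = 420448.
Real time: 420448 / (60) = 105112/15 s.
Target frame: (105112/15) × (50) = 1051120/3 ≈ 350373.333 → 350373.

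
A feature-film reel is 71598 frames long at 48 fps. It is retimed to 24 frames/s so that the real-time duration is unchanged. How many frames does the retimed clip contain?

Target frames = source frames × (target rate / source rate) = 71598 × (24)/(48) = 71598 × 1/2 = 35799.

35799 frames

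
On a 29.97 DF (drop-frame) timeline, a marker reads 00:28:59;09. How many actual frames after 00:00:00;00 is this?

52127

Complete 10-minute blocks: 2, each 17982 frames → 35964.
Remaining 8 whole minutes in the current block: 1800 + 7 × 1798 = 14386 frames.
Within the current minute: 59 × 30 + 9 − 2 = 1777 (labels ;00/;01 skipped at this minute). Total = 35964 + 14386 + 1777 = 52127.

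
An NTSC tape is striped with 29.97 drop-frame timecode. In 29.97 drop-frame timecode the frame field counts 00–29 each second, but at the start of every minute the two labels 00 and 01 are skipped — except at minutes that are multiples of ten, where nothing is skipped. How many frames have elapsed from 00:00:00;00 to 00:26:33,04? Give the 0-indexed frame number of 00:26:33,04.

As if non-drop at 30 labels/s: (0 × 3600 + 26 × 60 + 33) × 30 + 4 = 47794.
Minute boundaries passed: 26; those not divisible by 10: 26 − 2 = 24; dropped labels = 2 × 24 = 48.
Actual frame index = 47794 − 48 = 47746.

47746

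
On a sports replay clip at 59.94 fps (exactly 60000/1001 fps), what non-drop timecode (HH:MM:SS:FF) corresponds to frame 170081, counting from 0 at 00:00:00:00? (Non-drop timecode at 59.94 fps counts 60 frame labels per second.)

170081 ÷ 60 = 2834 full seconds, remainder 41 frames.
2834 s = 0 h 47 min 14 s.
Timecode: 00:47:14:41.

00:47:14:41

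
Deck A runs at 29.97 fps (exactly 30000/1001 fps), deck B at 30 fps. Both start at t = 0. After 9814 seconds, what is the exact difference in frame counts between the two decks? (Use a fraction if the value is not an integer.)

A emits 30000/1001 × 9814 = 42060000/143 frames; B emits 30 × 9814 = 294420.
Difference = 42060/143 frames (≈ 294.1259); B is ahead of A.

42060/143 frames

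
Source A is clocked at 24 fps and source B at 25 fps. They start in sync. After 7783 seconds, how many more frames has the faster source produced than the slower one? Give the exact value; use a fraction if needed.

A emits 24 × 7783 = 186792 frames; B emits 25 × 7783 = 194575.
Difference = 7783 frames; B is ahead of A.

7783 frames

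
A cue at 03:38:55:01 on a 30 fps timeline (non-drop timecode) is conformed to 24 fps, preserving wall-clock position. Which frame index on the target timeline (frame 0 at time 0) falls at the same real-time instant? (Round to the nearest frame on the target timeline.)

Source frame index: (3×3600 + 38×60 + 55) × 30 + 1 = 394051.
Real time: 394051 / (30) = 394051/30 s.
Target frame: (394051/30) × (24) = 1576204/5 ≈ 315240.800 → 315241.

frame 315241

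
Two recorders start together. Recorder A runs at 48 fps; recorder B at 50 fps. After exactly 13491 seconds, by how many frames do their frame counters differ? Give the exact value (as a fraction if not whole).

A emits 48 × 13491 = 647568 frames; B emits 50 × 13491 = 674550.
Difference = 26982 frames; B is ahead of A.

26982 frames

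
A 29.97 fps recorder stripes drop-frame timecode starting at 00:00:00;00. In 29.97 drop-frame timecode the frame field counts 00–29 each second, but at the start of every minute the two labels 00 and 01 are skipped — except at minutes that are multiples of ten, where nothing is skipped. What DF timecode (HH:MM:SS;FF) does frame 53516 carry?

00:29:45;20

Each 10-minute DF block holds 10 × 60 × 30 − 9 × 2 = 17982 frames. 53516 ÷ 17982 → 2 full blocks, remainder 17552.
Within the partial block the first minute is 1800 frames and each further minute 1798, so 9 further minute boundaries passed. Total skipped labels = 18 × 2 + 2 × 9 = 54.
Non-drop label index = 53516 + 54 = 53570; at 30 labels/s that is 00:29:45:20, i.e. DF 00:29:45;20.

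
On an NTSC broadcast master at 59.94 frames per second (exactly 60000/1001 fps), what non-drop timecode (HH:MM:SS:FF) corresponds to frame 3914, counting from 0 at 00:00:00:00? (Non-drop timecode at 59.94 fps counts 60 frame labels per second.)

00:01:05:14

3914 ÷ 60 = 65 full seconds, remainder 14 frames.
65 s = 0 h 1 min 5 s.
Timecode: 00:01:05:14.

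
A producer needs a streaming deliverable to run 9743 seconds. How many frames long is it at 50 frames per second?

487150 frames

Frames = 9743 × 50 = 487150.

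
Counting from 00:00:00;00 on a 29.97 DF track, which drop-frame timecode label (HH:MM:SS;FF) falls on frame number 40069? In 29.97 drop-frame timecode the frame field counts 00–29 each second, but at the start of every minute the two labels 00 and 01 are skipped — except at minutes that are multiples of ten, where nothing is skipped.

Each 10-minute DF block holds 10 × 60 × 30 − 9 × 2 = 17982 frames. 40069 ÷ 17982 → 2 full blocks, remainder 4105.
Within the partial block the first minute is 1800 frames and each further minute 1798, so 2 further minute boundaries passed. Total skipped labels = 18 × 2 + 2 × 2 = 40.
Non-drop label index = 40069 + 40 = 40109; at 30 labels/s that is 00:22:16:29, i.e. DF 00:22:16;29.

00:22:16;29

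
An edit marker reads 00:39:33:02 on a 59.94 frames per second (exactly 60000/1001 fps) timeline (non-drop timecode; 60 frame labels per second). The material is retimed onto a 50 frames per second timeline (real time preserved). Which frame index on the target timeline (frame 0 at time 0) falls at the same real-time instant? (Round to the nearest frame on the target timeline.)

Source frame index: (0×3600 + 39×60 + 33) × 60 + 2 = 142382.
Real time: 142382 / (60000/1001) = 71262191/30000 s.
Target frame: (71262191/30000) × (50) = 71262191/600 ≈ 118770.318 → 118770.

frame 118770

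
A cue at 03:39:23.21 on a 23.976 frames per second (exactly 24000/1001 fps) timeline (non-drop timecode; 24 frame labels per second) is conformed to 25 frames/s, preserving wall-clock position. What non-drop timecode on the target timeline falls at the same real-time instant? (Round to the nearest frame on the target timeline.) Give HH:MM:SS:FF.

03:39:37:01

Source frame index: (3×3600 + 39×60 + 23) × 24 + 21 = 315933.
Real time: 315933 / (24000/1001) = 105416311/8000 s.
Target frame: (105416311/8000) × (25) = 105416311/320 ≈ 329425.972 → 329426.
At 25 labels/s: frame 329426 → 03:39:37:01.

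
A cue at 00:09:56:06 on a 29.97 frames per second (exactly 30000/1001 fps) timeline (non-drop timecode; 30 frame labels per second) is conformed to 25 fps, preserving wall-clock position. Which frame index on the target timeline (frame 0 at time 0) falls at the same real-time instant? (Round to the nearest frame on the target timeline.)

Source frame index: (0×3600 + 9×60 + 56) × 30 + 6 = 17886.
Real time: 17886 / (30000/1001) = 2983981/5000 s.
Target frame: (2983981/5000) × (25) = 2983981/200 ≈ 14919.905 → 14920.

frame 14920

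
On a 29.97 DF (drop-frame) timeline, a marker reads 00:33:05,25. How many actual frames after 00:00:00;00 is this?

As if non-drop at 30 labels/s: (0 × 3600 + 33 × 60 + 5) × 30 + 25 = 59575.
Minute boundaries passed: 33; those not divisible by 10: 33 − 3 = 30; dropped labels = 2 × 30 = 60.
Actual frame index = 59575 − 60 = 59515.

59515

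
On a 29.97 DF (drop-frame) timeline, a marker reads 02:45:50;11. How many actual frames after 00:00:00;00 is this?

298213

Complete 10-minute blocks: 16, each 17982 frames → 287712.
Remaining 5 whole minutes in the current block: 1800 + 4 × 1798 = 8992 frames.
Within the current minute: 50 × 30 + 11 − 2 = 1509 (labels ;00/;01 skipped at this minute). Total = 287712 + 8992 + 1509 = 298213.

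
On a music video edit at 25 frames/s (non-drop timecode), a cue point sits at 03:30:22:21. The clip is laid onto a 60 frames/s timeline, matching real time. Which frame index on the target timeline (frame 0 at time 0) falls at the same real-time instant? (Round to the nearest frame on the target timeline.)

Source frame index: (3×3600 + 30×60 + 22) × 25 + 21 = 315571.
Real time: 315571 / (25) = 315571/25 s.
Target frame: (315571/25) × (60) = 3786852/5 ≈ 757370.400 → 757370.

frame 757370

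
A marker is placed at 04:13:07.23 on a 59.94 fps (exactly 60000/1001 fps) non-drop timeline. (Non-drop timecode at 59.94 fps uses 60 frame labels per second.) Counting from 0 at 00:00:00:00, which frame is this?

Total seconds to the label: (4 × 3600 + 13 × 60 + 7) = 15187.
Frame index = 15187 × 60 + 23 = 911243.

frame 911243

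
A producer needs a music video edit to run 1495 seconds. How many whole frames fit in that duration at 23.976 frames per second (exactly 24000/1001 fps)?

35844 frames

Frames = 1495 × 24000/1001 = 2760000/77 ≈ 35844.1558.
Complete frames: 35844.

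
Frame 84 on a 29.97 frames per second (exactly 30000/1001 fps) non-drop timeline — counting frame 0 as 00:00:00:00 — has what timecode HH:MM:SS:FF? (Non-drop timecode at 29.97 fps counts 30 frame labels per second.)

84 ÷ 30 = 2 full seconds, remainder 24 frames.
2 s = 0 h 0 min 2 s.
Timecode: 00:00:02:24.

00:00:02:24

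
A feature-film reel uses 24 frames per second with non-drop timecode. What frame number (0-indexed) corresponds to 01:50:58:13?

frame 159805

Total seconds to the label: (1 × 3600 + 50 × 60 + 58) = 6658.
Frame index = 6658 × 24 + 13 = 159805.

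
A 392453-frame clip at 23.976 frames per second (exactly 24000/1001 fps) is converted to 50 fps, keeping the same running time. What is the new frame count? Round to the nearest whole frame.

Frames at target rate = 392453 × (50) / (24000/1001) = 392845453/480 ≈ 818428.027.
Nearest whole frame: 818428.

818428 frames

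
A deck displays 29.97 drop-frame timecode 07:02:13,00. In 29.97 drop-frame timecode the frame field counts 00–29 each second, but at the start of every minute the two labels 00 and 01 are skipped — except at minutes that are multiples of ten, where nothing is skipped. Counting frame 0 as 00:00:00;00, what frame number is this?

759230

As if non-drop at 30 labels/s: (7 × 3600 + 2 × 60 + 13) × 30 + 0 = 759990.
Minute boundaries passed: 422; those not divisible by 10: 422 − 42 = 380; dropped labels = 2 × 380 = 760.
Actual frame index = 759990 − 760 = 759230.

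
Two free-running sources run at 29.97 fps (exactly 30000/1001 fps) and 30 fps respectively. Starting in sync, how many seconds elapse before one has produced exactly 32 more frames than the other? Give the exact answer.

The gap grows by |30 − 30000/1001| = 30/1001 frames per second.
Time for a 32-frame gap: 32 ÷ (30/1001) = 16016/15 s.

16016/15 seconds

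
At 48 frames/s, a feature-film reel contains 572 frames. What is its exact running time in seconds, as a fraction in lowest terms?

143/12 seconds

Running time = 572 ÷ (48) = 572 × 1/48 = 143/12 s.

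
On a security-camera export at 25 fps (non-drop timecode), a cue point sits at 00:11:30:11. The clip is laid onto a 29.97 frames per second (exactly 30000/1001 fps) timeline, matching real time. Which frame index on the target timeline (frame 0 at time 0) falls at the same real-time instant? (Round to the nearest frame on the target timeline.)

Source frame index: (0×3600 + 11×60 + 30) × 25 + 11 = 17261.
Real time: 17261 / (25) = 17261/25 s.
Target frame: (17261/25) × (30000/1001) = 20713200/1001 ≈ 20692.507 → 20693.

frame 20693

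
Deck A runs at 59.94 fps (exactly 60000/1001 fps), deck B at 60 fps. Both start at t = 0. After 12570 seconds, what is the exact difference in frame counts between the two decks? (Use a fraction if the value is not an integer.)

754200/1001 frames

A emits 60000/1001 × 12570 = 754200000/1001 frames; B emits 60 × 12570 = 754200.
Difference = 754200/1001 frames (≈ 753.4466); B is ahead of A.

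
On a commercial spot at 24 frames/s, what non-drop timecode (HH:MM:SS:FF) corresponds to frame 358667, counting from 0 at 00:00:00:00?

358667 ÷ 24 = 14944 full seconds, remainder 11 frames.
14944 s = 4 h 9 min 4 s.
Timecode: 04:09:04:11.

04:09:04:11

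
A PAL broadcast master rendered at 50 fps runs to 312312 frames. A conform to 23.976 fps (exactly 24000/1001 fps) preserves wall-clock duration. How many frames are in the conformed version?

149760 frames

Target frames = source frames × (target rate / source rate) = 312312 × (24000/1001)/(50) = 312312 × 480/1001 = 149760.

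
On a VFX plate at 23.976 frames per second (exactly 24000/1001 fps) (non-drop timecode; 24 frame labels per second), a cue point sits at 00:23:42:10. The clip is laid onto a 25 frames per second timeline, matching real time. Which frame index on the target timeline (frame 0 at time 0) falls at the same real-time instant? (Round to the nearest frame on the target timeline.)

Source frame index: (0×3600 + 23×60 + 42) × 24 + 10 = 34138.
Real time: 34138 / (24000/1001) = 17086069/12000 s.
Target frame: (17086069/12000) × (25) = 17086069/480 ≈ 35595.977 → 35596.

frame 35596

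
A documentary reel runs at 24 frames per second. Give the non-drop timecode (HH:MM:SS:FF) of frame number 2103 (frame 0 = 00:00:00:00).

00:01:27:15

2103 ÷ 24 = 87 full seconds, remainder 15 frames.
87 s = 0 h 1 min 27 s.
Timecode: 00:01:27:15.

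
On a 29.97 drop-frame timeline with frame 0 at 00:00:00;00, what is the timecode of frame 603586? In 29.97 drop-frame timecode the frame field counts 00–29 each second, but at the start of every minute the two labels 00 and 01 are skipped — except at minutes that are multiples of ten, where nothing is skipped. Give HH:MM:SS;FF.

Ten DF minutes hold 17982 frames, so frame 603586 lies in block 33 (frames 593406–611387) with 10180 frames into that block.
The block's first minute is 1800 frames and the rest 1798 each; 10180 frames reaches minute 5, so 33 × 18 + 5 × 2 = 604 labels have been skipped so far.
Adding those back, label number 603586 + 604 = 604190 at 30 labels/s is 20139 s + 20 f = 5 h 35 min 39 s frame 20, i.e. 05:35:39;20.

05:35:39;20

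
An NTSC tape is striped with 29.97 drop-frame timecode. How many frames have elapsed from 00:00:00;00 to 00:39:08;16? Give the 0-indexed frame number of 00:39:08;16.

As if non-drop at 30 labels/s: (0 × 3600 + 39 × 60 + 8) × 30 + 16 = 70456.
Minute boundaries passed: 39; those not divisible by 10: 39 − 3 = 36; dropped labels = 2 × 36 = 72.
Actual frame index = 70456 − 72 = 70384.

70384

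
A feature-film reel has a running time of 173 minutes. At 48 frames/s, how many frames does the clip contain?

498240 frames

173 min = 10380 s.
Frames = 10380 × 48 = 498240.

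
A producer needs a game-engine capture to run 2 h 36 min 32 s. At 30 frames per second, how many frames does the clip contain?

2 h 36 min 32 s = 9392 s.
Frames = 9392 × 30 = 281760.

281760 frames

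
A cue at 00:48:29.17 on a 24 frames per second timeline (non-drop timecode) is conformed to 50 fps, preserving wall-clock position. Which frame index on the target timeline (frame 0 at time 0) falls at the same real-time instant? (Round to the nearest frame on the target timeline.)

Source frame index: (0×3600 + 48×60 + 29) × 24 + 17 = 69833.
Real time: 69833 / (24) = 69833/24 s.
Target frame: (69833/24) × (50) = 1745825/12 ≈ 145485.417 → 145485.

frame 145485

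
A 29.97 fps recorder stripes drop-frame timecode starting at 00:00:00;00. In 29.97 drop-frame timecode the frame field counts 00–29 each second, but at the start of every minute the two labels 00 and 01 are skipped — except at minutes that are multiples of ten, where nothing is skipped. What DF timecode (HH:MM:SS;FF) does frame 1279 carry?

Each 10-minute DF block holds 10 × 60 × 30 − 9 × 2 = 17982 frames. 1279 ÷ 17982 → 0 full blocks, remainder 1279.
Within the partial block the first minute is 1800 frames and each further minute 1798, so 0 further minute boundaries passed. Total skipped labels = 18 × 0 + 2 × 0 = 0.
Non-drop label index = 1279 + 0 = 1279; at 30 labels/s that is 00:00:42:19, i.e. DF 00:00:42;19.

00:00:42;19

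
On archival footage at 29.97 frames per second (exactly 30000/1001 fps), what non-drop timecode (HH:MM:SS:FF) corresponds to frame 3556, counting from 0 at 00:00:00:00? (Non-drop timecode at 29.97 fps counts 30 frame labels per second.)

00:01:58:16

3556 ÷ 30 = 118 full seconds, remainder 16 frames.
118 s = 0 h 1 min 58 s.
Timecode: 00:01:58:16.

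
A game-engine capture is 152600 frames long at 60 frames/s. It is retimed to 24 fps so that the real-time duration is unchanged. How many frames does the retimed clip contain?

61040 frames

Frames at target rate = 152600 × (24) / (60) = 61040.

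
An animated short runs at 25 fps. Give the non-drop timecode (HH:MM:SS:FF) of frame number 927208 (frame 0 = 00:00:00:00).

10:18:08:08

927208 ÷ 25 = 37088 full seconds, remainder 8 frames.
37088 s = 10 h 18 min 8 s.
Timecode: 10:18:08:08.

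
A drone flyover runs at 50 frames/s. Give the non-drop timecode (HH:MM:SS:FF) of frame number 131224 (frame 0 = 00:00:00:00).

131224 ÷ 50 = 2624 full seconds, remainder 24 frames.
2624 s = 0 h 43 min 44 s.
Timecode: 00:43:44:24.

00:43:44:24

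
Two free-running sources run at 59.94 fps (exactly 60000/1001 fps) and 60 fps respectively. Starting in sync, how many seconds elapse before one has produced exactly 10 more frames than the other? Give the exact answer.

The gap grows by |60 − 60000/1001| = 60/1001 frames per second.
Time for a 10-frame gap: 10 ÷ (60/1001) = 1001/6 s.

1001/6 seconds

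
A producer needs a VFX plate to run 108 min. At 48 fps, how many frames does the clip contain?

311040 frames

108 min = 6480 s.
Frames = 6480 × 48 = 311040.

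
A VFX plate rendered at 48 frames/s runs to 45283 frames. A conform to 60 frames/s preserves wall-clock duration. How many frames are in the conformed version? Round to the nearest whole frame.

Frames at target rate = 45283 × (60) / (48) = 226415/4 ≈ 56603.750.
Nearest whole frame: 56604.

56604 frames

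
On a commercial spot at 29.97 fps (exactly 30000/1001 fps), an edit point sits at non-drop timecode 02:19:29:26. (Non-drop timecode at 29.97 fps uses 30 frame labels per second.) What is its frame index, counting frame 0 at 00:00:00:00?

frame 251096

Total seconds to the label: (2 × 3600 + 19 × 60 + 29) = 8369.
Frame index = 8369 × 30 + 26 = 251096.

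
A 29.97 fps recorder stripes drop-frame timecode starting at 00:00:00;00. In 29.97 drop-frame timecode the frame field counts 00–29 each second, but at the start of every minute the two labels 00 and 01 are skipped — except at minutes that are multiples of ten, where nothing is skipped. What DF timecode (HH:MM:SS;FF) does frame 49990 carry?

Each 10-minute DF block holds 10 × 60 × 30 − 9 × 2 = 17982 frames. 49990 ÷ 17982 → 2 full blocks, remainder 14026.
Within the partial block the first minute is 1800 frames and each further minute 1798, so 7 further minute boundaries passed. Total skipped labels = 18 × 2 + 2 × 7 = 50.
Non-drop label index = 49990 + 50 = 50040; at 30 labels/s that is 00:27:48:00, i.e. DF 00:27:48;00.

00:27:48;00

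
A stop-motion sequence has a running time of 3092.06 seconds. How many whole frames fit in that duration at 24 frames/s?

Frames = 3092.06 × 24 = 1855236/25 ≈ 74209.4400.
Complete frames: 74209.

74209 frames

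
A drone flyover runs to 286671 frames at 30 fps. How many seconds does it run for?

9555.7 seconds

Running time = 286671 / (30) = 9555.7 s.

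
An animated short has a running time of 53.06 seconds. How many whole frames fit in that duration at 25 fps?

Frames = 53.06 × 25 = 2653/2 ≈ 1326.5000.
Complete frames: 1326.

1326 frames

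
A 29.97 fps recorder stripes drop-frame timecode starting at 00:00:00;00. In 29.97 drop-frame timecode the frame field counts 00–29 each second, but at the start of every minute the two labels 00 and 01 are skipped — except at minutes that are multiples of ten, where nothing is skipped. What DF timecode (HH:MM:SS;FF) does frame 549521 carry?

Each 10-minute DF block holds 10 × 60 × 30 − 9 × 2 = 17982 frames. 549521 ÷ 17982 → 30 full blocks, remainder 10061.
Within the partial block the first minute is 1800 frames and each further minute 1798, so 5 further minute boundaries passed. Total skipped labels = 18 × 30 + 2 × 5 = 550.
Non-drop label index = 549521 + 550 = 550071; at 30 labels/s that is 05:05:35:21, i.e. DF 05:05:35;21.

05:05:35;21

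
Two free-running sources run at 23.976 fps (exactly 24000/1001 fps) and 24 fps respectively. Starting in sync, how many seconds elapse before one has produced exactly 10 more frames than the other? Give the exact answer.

The gap grows by |24 − 24000/1001| = 24/1001 frames per second.
Time for a 10-frame gap: 10 ÷ (24/1001) = 5005/12 s.

5005/12 seconds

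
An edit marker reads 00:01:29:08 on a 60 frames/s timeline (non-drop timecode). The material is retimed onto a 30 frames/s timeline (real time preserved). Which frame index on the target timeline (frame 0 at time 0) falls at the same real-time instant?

Source frame index: (0×3600 + 1×60 + 29) × 60 + 8 = 5348.
Real time: 5348 / (60) = 1337/15 s.
Target frame: (1337/15) × (30) = 2674.

frame 2674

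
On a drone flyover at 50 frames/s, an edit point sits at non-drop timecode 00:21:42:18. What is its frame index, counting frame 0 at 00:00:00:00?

Total seconds to the label: (0 × 3600 + 21 × 60 + 42) = 1302.
Frame index = 1302 × 50 + 18 = 65118.

65118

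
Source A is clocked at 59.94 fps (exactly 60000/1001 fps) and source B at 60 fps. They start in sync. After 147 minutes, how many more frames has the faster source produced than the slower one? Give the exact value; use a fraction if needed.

75600/143 frames

147 min = 8820 s.
A emits 60000/1001 × 8820 = 75600000/143 frames; B emits 60 × 8820 = 529200.
Difference = 75600/143 frames (≈ 528.6713); B is ahead of A.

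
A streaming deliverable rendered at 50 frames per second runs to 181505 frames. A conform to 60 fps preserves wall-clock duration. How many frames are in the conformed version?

Target frames = source frames × (target rate / source rate) = 181505 × (60)/(50) = 181505 × 6/5 = 217806.

217806 frames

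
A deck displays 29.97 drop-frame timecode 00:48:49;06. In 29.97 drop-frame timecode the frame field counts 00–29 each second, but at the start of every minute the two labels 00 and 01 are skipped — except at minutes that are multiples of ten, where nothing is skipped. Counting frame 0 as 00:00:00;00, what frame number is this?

87788

As if non-drop at 30 labels/s: (0 × 3600 + 48 × 60 + 49) × 30 + 6 = 87876.
Minute boundaries passed: 48; those not divisible by 10: 48 − 4 = 44; dropped labels = 2 × 44 = 88.
Actual frame index = 87876 − 88 = 87788.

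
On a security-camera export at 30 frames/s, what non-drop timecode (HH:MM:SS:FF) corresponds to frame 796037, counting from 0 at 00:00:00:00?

796037 ÷ 30 = 26534 full seconds, remainder 17 frames.
26534 s = 7 h 22 min 14 s.
Timecode: 07:22:14:17.

07:22:14:17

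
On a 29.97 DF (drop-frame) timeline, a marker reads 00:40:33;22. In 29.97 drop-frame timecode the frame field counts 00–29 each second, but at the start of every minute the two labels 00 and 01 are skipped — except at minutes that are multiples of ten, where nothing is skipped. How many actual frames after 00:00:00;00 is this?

72940

Complete 10-minute blocks: 4, each 17982 frames → 71928.
Remaining 0 whole minutes in the current block: 0 frames.
Within the current minute: 33 × 30 + 22 = 1012. Total = 71928 + 0 + 1012 = 72940.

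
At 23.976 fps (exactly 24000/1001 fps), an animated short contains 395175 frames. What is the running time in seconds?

16482.090625 seconds

Running time = 395175 / (24000/1001) = 16482.090625 s.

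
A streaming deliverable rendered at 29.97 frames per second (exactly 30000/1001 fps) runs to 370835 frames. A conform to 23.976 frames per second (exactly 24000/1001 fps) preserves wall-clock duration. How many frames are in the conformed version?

296668 frames

Target frames = source frames × (target rate / source rate) = 370835 × (24000/1001)/(30000/1001) = 370835 × 4/5 = 296668.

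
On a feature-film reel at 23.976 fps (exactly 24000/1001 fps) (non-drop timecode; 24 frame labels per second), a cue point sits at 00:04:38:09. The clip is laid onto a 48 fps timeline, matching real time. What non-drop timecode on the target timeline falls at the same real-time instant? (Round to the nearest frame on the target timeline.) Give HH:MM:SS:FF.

00:04:38:31

Source frame index: (0×3600 + 4×60 + 38) × 24 + 9 = 6681.
Real time: 6681 / (24000/1001) = 2229227/8000 s.
Target frame: (2229227/8000) × (48) = 6687681/500 ≈ 13375.362 → 13375.
At 48 labels/s: frame 13375 → 00:04:38:31.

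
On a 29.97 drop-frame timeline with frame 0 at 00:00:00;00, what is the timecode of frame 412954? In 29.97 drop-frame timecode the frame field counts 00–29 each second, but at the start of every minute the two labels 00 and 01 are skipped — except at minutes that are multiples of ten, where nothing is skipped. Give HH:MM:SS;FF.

03:49:38;28

Each 10-minute DF block holds 10 × 60 × 30 − 9 × 2 = 17982 frames. 412954 ÷ 17982 → 22 full blocks, remainder 17350.
Within the partial block the first minute is 1800 frames and each further minute 1798, so 9 further minute boundaries passed. Total skipped labels = 18 × 22 + 2 × 9 = 414.
Non-drop label index = 412954 + 414 = 413368; at 30 labels/s that is 03:49:38:28, i.e. DF 03:49:38;28.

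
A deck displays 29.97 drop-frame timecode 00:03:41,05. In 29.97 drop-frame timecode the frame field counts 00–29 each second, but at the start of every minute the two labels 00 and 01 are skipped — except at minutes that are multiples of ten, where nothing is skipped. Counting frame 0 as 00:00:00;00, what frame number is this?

Complete 10-minute blocks: 0, each 17982 frames → 0.
Remaining 3 whole minutes in the current block: 1800 + 2 × 1798 = 5396 frames.
Within the current minute: 41 × 30 + 5 − 2 = 1233 (labels ;00/;01 skipped at this minute). Total = 0 + 5396 + 1233 = 6629.

6629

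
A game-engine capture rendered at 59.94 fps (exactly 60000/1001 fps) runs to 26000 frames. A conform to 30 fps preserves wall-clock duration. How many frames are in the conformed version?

Target frames = source frames × (target rate / source rate) = 26000 × (30)/(60000/1001) = 26000 × 1001/2000 = 13013.

13013 frames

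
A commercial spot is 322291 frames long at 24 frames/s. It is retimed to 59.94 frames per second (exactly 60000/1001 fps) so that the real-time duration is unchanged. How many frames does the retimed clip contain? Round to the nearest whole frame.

Frames at target rate = 322291 × (60000/1001) / (24) = 805727500/1001 ≈ 804922.577.
Nearest whole frame: 804923.

804923 frames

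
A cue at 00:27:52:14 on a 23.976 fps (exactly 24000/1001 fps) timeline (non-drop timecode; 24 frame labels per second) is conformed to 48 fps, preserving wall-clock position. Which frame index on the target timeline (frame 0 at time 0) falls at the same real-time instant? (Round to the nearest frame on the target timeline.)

Source frame index: (0×3600 + 27×60 + 52) × 24 + 14 = 40142.
Real time: 40142 / (24000/1001) = 20091071/12000 s.
Target frame: (20091071/12000) × (48) = 20091071/250 ≈ 80364.284 → 80364.

frame 80364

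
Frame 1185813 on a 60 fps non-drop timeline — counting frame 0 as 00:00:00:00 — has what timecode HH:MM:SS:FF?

1185813 ÷ 60 = 19763 full seconds, remainder 33 frames.
19763 s = 5 h 29 min 23 s.
Timecode: 05:29:23:33.

05:29:23:33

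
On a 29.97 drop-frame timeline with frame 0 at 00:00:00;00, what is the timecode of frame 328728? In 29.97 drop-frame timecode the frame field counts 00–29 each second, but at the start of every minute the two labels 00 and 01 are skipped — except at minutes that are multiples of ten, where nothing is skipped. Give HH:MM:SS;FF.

03:02:48;16

Ten DF minutes hold 17982 frames, so frame 328728 lies in block 18 (frames 323676–341657) with 5052 frames into that block.
The block's first minute is 1800 frames and the rest 1798 each; 5052 frames reaches minute 2, so 18 × 18 + 2 × 2 = 328 labels have been skipped so far.
Adding those back, label number 328728 + 328 = 329056 at 30 labels/s is 10968 s + 16 f = 3 h 2 min 48 s frame 16, i.e. 03:02:48;16.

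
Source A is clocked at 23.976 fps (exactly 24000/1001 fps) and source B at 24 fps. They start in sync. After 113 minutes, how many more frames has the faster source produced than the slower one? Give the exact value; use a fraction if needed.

113 min = 6780 s.
A emits 24000/1001 × 6780 = 162720000/1001 frames; B emits 24 × 6780 = 162720.
Difference = 162720/1001 frames (≈ 162.5574); B is ahead of A.

162720/1001 frames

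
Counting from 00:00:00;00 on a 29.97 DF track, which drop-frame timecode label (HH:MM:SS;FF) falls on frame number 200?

00:00:06;20

Each 10-minute DF block holds 10 × 60 × 30 − 9 × 2 = 17982 frames. 200 ÷ 17982 → 0 full blocks, remainder 200.
Within the partial block the first minute is 1800 frames and each further minute 1798, so 0 further minute boundaries passed. Total skipped labels = 18 × 0 + 2 × 0 = 0.
Non-drop label index = 200 + 0 = 200; at 30 labels/s that is 00:00:06:20, i.e. DF 00:00:06;20.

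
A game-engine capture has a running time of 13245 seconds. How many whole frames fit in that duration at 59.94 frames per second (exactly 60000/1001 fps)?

Frames = 13245 × 60000/1001 = 794700000/1001 ≈ 793906.0939.
Complete frames: 793906.

793906 frames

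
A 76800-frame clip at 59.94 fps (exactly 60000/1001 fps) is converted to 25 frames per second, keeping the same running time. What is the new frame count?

Target frames = source frames × (target rate / source rate) = 76800 × (25)/(60000/1001) = 76800 × 1001/2400 = 32032.

32032 frames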